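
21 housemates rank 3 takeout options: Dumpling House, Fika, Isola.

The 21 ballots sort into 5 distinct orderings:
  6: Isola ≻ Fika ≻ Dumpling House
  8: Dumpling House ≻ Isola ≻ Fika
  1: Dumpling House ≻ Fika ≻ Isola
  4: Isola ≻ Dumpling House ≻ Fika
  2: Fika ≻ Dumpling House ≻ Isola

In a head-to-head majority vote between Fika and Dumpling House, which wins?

Dumpling House

Ballots ranking Fika above Dumpling House: 6 + 2 = 8.
Ballots ranking Dumpling House above Fika: 21 − 8 = 13.
Dumpling House wins the head-to-head 13–8.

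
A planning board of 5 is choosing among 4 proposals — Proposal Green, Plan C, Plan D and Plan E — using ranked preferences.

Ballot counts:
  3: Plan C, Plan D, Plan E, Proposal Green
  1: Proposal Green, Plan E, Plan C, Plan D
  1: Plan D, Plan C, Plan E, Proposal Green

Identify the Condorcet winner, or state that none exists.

Check each pair by majority over 5 ballots:
Proposal Green vs Plan C: Proposal Green preferred on 1 ballot; Plan C wins 4–1.
Proposal Green vs Plan D: Proposal Green is ranked higher on 1 ballot, Plan D on 4. Plan D wins 4–1.
Proposal Green vs Plan E: Proposal Green is ranked higher on 1 ballot, Plan E on 4. Plan E wins 4–1.
Plan C vs Plan D: Plan C is ranked higher on 3+1 = 4 ballots, Plan D on 1. Plan C wins 4–1.
Plan C vs Plan E: 3+1 = 4 for Plan C, 1 for Plan E — Plan C by 4–1.
Plan D vs Plan E: 4 to 1, Plan D.
Only Plan C has no losses; Plan C is the Condorcet winner.

Plan C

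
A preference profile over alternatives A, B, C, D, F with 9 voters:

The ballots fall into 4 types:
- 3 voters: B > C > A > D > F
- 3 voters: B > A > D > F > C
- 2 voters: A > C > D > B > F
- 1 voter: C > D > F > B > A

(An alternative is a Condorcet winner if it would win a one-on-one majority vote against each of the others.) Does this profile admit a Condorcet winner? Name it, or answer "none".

Check each pair by majority over 9 ballots:
A vs B: A preferred on 2 ballots; B wins 7–2.
A vs C: A is ranked higher on 3+2 = 5 ballots, C on 4. A wins 5–4.
A vs D: A is ranked higher on 3+3+2 = 8 ballots, D on 1. A wins 8–1.
A vs F: 3+3+2 = 8 for A, 1 for F — A by 8–1.
B vs C: B is ranked higher on 3+3 = 6 ballots, C on 3. B wins 6–3.
B vs D: 3+3 = 6 for B, 3 for D — B by 6–3.
B vs F: 8 to 1, B.
C vs D: 6 to 3, C.
C vs F: C preferred on 3+2+1 = 6 ballots; C wins 6–3.
D vs F: 3+3+2+1 = 9 for D, 0 for F — D by 9–0.
B wins every pairwise contest, so B is the Condorcet winner.

B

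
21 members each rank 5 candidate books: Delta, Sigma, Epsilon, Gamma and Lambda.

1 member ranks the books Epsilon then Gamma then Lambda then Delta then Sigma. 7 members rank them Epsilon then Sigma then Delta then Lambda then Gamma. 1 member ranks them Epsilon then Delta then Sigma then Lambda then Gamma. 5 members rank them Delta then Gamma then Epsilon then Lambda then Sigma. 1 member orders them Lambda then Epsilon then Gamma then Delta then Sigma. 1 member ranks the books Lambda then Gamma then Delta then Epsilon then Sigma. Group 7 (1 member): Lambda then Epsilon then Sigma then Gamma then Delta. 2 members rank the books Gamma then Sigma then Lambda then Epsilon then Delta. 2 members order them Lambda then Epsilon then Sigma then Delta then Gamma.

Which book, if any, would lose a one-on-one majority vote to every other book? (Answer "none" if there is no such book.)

Gamma

Head-to-head results (21 members):
Delta vs Sigma: 1+1+5+1+1 = 9 for Delta, 12 for Sigma — Sigma by 12–9.
Delta–Epsilon: Epsilon 15–6.
Delta–Gamma: Delta 15–6.
Delta vs Lambda: 13 to 8, Delta.
Sigma vs Epsilon: 2 for Sigma, 19 for Epsilon — Epsilon by 19–2.
Sigma vs Gamma: 11 to 10, Sigma.
Sigma vs Lambda: Sigma preferred on 7+1+2 = 10 ballots; Lambda wins 11–10.
Epsilon vs Gamma: Epsilon, 13–8.
Epsilon vs Lambda: 14 to 7, Epsilon.
Gamma vs Lambda: 1+5+2 = 8 for Gamma, 13 for Lambda — Lambda by 13–8.
Only Gamma has no wins; Gamma is the Condorcet loser.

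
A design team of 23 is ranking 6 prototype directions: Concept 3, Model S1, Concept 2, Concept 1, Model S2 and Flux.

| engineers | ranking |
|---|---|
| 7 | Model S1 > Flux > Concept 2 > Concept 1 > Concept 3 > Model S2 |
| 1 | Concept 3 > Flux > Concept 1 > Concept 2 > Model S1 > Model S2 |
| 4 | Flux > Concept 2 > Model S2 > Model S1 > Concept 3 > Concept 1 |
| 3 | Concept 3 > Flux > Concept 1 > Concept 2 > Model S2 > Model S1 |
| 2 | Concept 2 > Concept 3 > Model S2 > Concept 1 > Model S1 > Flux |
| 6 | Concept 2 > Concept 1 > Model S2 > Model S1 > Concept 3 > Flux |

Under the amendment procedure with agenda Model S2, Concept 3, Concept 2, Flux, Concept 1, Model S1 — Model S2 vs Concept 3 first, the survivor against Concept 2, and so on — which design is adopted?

Round 1: Model S2 vs Concept 3 — 10–13, Concept 3 advances.
Round 2: Concept 3 vs Concept 2 — 4–19, Concept 2 advances.
Round 3: Concept 2 vs Flux — 8–15, Flux advances.
Round 4: Flux vs Concept 1 — 15–8, Flux advances.
Round 5: Flux vs Model S1 — 8–15, Model S1 advances.
Model S1 survives the agenda.

Model S1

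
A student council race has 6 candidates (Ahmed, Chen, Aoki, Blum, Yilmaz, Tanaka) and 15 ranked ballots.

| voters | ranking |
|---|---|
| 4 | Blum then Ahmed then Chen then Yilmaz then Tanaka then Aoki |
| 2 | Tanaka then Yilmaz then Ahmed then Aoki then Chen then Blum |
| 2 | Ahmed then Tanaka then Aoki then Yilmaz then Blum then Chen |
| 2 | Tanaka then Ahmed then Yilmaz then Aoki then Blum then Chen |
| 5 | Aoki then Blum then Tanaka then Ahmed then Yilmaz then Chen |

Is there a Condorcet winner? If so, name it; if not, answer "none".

Check each pair by majority over 15 ballots:
Ahmed vs Chen: Ahmed wins 15–0.
Ahmed vs Aoki: Ahmed, 10–5.
Ahmed–Blum: Blum 9–6.
Ahmed vs Yilmaz: Ahmed, 13–2.
Ahmed vs Tanaka: Tanaka wins 9–6.
Chen–Aoki: Aoki 11–4.
Chen vs Blum: Blum, 13–2.
Chen vs Yilmaz: Yilmaz wins 11–4.
Chen vs Tanaka: Tanaka, 11–4.
Aoki vs Blum: Aoki wins 11–4.
Aoki vs Yilmaz: Yilmaz, 8–7.
Aoki vs Tanaka: Tanaka, 10–5.
Blum–Yilmaz: Blum 9–6.
Blum–Tanaka: Blum 9–6.
Yilmaz–Tanaka: Tanaka 11–4.
Every candidate loses at least once (Ahmed loses to Blum; Chen loses to Ahmed; Aoki loses to Ahmed; Blum loses to Aoki; Yilmaz loses to Ahmed; Tanaka loses to Blum). The majority relation contains the cycle Ahmed → Aoki → Blum → Ahmed, so there is no Condorcet winner.

none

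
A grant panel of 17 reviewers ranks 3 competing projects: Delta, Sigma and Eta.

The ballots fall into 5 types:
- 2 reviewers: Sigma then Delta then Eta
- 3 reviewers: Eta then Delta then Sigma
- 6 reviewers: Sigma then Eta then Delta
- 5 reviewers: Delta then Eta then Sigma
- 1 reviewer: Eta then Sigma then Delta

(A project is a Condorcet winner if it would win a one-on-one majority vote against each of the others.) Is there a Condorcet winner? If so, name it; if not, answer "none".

Eta

Check each pair by majority over 17 ballots:
Delta vs Sigma: Delta is ranked higher on 3+5 = 8 ballots, Sigma on 9. Sigma wins 9–8.
Delta vs Eta: Delta is ranked higher on 2+5 = 7 ballots, Eta on 10. Eta wins 10–7.
Sigma vs Eta: 2+6 = 8 for Sigma, 9 for Eta — Eta by 9–8.
Only Eta has no losses; Eta is the Condorcet winner.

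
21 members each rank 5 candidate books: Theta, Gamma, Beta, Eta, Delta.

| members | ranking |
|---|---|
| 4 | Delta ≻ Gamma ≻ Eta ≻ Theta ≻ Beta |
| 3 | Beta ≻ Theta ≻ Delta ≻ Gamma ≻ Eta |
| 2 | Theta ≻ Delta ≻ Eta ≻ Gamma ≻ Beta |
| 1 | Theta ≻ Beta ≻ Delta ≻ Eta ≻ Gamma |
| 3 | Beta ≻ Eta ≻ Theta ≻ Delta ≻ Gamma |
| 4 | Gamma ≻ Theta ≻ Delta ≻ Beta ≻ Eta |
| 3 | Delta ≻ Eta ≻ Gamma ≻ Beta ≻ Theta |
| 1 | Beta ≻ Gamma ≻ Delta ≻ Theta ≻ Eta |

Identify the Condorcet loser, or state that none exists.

Eta

Head-to-head results (21 members):
Theta vs Gamma: Gamma wins 12–9.
Theta vs Beta: 4+2+1+4 = 11 for Theta, 10 for Beta — Theta by 11–10.
Theta vs Eta: Theta, 11–10.
Theta vs Delta: 3+2+1+3+4 = 13 for Theta, 8 for Delta — Theta by 13–8.
Gamma vs Beta: Gamma preferred on 4+2+4+3 = 13 ballots; Gamma wins 13–8.
Gamma vs Eta: Gamma is ranked higher on 4+3+4+1 = 12 ballots, Eta on 9. Gamma wins 12–9.
Gamma vs Delta: 4+1 = 5 for Gamma, 16 for Delta — Delta by 16–5.
Beta vs Eta: Beta wins 12–9.
Beta–Delta: Delta 13–8.
Eta vs Delta: Delta, 18–3.
Eta is beaten in every head-to-head and is the Condorcet loser.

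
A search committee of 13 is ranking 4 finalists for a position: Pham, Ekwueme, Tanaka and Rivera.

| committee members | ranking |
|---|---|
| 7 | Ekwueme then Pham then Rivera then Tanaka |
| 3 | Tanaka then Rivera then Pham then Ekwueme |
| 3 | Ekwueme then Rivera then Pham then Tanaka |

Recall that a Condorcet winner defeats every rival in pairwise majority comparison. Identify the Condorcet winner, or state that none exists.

Ekwueme

Check each pair by majority over 13 ballots:
Pham vs Ekwueme: Pham is ranked higher on 3 ballots, Ekwueme on 10. Ekwueme wins 10–3.
Pham vs Tanaka: Pham is ranked higher on 7+3 = 10 ballots, Tanaka on 3. Pham wins 10–3.
Pham vs Rivera: Pham preferred on 7 ballots; Pham wins 7–6.
Ekwueme vs Tanaka: 7+3 = 10 for Ekwueme, 3 for Tanaka — Ekwueme by 10–3.
Ekwueme vs Rivera: Ekwueme is ranked higher on 7+3 = 10 ballots, Rivera on 3. Ekwueme wins 10–3.
Tanaka vs Rivera: Tanaka is ranked higher on 3 ballots, Rivera on 10. Rivera wins 10–3.
Ekwueme beats each of Pham, Tanaka, Rivera — Ekwueme is the Condorcet winner.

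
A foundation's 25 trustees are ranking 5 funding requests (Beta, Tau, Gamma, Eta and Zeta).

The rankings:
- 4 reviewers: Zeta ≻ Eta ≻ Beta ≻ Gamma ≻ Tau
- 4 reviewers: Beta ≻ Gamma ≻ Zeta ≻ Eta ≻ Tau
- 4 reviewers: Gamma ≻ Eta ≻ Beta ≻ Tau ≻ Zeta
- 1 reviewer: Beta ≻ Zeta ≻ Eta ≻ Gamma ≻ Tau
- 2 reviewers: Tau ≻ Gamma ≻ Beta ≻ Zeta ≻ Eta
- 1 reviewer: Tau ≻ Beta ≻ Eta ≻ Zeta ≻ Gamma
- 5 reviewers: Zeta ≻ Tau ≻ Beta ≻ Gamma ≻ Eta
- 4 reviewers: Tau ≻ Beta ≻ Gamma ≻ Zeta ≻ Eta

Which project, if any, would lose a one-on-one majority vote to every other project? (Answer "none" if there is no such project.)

Tau

Pairwise majorities:
Beta–Tau: Beta 13–12.
Beta vs Gamma: Beta is ranked higher on 4+4+1+1+5+4 = 19 ballots, Gamma on 6. Beta wins 19–6.
Beta vs Eta: Beta is ranked higher on 4+1+2+1+5+4 = 17 ballots, Eta on 8. Beta wins 17–8.
Beta vs Zeta: Beta is ranked higher on 4+4+1+2+1+4 = 16 ballots, Zeta on 9. Beta wins 16–9.
Tau vs Gamma: Gamma wins 13–12.
Tau vs Eta: Tau preferred on 2+1+5+4 = 12 ballots; Eta wins 13–12.
Tau vs Zeta: Tau is ranked higher on 4+2+1+4 = 11 ballots, Zeta on 14. Zeta wins 14–11.
Gamma vs Eta: Gamma, 19–6.
Gamma vs Zeta: Gamma wins 14–11.
Eta–Zeta: Zeta 20–5.
Tau loses to every other project — it is the Condorcet loser.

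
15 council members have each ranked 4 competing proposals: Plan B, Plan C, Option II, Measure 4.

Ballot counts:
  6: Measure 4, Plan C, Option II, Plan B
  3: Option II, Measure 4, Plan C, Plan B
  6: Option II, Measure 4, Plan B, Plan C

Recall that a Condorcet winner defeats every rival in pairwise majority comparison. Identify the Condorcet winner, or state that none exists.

Option II

Pairwise majorities:
Plan B–Plan C: Plan C 9–6.
Plan B–Option II: Option II 15–0.
Plan B–Measure 4: Measure 4 15–0.
Plan C–Option II: Option II 9–6.
Plan C vs Measure 4: Measure 4 wins 15–0.
Option II–Measure 4: Option II 9–6.
Option II defeats every rival head-to-head and is the Condorcet winner.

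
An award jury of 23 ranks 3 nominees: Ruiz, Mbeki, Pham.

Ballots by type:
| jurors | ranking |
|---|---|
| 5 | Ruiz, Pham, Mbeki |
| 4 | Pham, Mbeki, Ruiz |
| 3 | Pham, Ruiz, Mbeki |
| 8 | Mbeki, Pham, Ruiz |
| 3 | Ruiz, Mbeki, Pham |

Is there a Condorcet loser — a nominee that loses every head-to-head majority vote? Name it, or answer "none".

Pairwise majorities:
Ruiz vs Mbeki: Mbeki wins 12–11.
Ruiz vs Pham: Pham wins 15–8.
Mbeki vs Pham: Mbeki is ranked higher on 8+3 = 11 ballots, Pham on 12. Pham wins 12–11.
Ruiz loses to every other nominee — it is the Condorcet loser.

Ruiz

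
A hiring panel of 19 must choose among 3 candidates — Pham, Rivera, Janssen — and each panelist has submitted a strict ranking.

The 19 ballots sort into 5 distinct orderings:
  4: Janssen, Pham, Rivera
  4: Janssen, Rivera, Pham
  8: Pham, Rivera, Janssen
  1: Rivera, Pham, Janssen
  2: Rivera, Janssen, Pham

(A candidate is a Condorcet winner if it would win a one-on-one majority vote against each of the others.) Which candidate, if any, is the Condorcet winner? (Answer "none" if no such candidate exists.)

none

Check each pair by majority over 19 ballots:
Pham–Rivera: Pham 12–7.
Pham–Janssen: Janssen 10–9.
Rivera vs Janssen: Rivera, 11–8.
Every candidate loses at least once (Pham loses to Janssen; Rivera loses to Pham; Janssen loses to Rivera). The majority relation contains the cycle Pham > Rivera > Janssen > Pham, so there is no Condorcet winner.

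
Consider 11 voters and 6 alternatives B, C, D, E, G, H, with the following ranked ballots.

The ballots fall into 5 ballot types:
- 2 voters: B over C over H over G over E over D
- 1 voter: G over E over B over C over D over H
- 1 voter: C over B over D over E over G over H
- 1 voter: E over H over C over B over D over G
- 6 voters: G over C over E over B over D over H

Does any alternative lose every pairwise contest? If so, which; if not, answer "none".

Pairwise majorities:
B vs C: B is ranked higher on 2+1 = 3 ballots, C on 8. C wins 8–3.
B vs D: B is ranked higher on 2+1+1+1+6 = 11 ballots, D on 0. B wins 11–0.
B vs E: B preferred on 2+1 = 3 ballots; E wins 8–3.
B vs G: G, 7–4.
B vs H: B preferred on 2+1+1+6 = 10 ballots; B wins 10–1.
C vs D: 2+1+1+1+6 = 11 for C, 0 for D — C by 11–0.
C vs E: C, 9–2.
C vs G: G, 7–4.
C vs H: C, 10–1.
D vs E: D preferred on 1 ballot; E wins 10–1.
D vs G: D is ranked higher on 1+1 = 2 ballots, G on 9. G wins 9–2.
D vs H: D preferred on 1+1+6 = 8 ballots; D wins 8–3.
E vs G: G, 9–2.
E vs H: E wins 9–2.
G vs H: G preferred on 1+1+6 = 8 ballots; G wins 8–3.
H loses to every other alternative — it is the Condorcet loser.

H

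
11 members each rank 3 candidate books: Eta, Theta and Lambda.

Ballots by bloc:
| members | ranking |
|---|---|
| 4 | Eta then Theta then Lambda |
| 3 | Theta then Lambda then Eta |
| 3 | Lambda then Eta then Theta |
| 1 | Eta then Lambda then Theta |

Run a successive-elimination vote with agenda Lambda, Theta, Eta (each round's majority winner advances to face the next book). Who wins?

Round 1: Lambda vs Theta — 4–7, Theta advances.
Round 2: Theta vs Eta — 3–8, Eta advances.
The agenda winner is Eta.

Eta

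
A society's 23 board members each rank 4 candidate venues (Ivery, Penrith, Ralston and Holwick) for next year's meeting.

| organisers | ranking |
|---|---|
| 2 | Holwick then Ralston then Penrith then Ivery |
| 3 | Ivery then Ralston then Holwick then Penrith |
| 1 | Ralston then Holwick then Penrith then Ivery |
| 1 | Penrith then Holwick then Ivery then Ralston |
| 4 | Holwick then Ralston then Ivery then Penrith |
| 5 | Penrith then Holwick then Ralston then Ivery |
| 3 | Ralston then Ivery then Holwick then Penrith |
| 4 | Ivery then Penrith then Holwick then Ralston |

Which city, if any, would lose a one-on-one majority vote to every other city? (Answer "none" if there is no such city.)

Pairwise majorities:
Ivery–Penrith: Ivery 14–9.
Ivery vs Ralston: Ralston wins 15–8.
Ivery vs Holwick: Ivery is ranked higher on 3+3+4 = 10 ballots, Holwick on 13. Holwick wins 13–10.
Penrith vs Ralston: 10 to 13, Ralston.
Penrith vs Holwick: 10 to 13, Holwick.
Ralston vs Holwick: 3+1+3 = 7 for Ralston, 16 for Holwick — Holwick by 16–7.
Only Penrith has no wins; Penrith is the Condorcet loser.

Penrith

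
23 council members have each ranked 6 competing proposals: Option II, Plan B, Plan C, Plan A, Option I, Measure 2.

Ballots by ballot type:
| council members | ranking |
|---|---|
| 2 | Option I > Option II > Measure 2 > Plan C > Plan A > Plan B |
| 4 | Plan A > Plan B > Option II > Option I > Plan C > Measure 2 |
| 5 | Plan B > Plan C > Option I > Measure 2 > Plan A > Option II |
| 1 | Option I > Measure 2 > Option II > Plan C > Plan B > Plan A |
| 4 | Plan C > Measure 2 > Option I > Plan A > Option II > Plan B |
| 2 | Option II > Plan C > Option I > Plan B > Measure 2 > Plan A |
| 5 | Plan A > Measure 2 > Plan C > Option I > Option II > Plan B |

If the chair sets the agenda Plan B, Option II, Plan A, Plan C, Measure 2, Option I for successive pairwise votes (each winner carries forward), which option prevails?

Plan C

Round 1: Plan B vs Option II — 9–14, Option II advances.
Round 2: Option II vs Plan A — 5–18, Plan A advances.
Round 3: Plan A vs Plan C — 9–14, Plan C advances.
Round 4: Plan C vs Measure 2 — 15–8, Plan C advances.
Round 5: Plan C vs Option I — 16–7, Plan C advances.
The agenda winner is Plan C.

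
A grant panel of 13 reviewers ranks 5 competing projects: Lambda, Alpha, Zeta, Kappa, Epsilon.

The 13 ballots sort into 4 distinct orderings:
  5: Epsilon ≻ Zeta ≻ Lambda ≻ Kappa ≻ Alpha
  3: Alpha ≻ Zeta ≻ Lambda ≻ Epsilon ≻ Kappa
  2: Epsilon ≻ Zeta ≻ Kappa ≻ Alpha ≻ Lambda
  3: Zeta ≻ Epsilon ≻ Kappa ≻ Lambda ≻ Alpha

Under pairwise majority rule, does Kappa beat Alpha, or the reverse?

Ballots ranking Kappa above Alpha: 5 + 2 + 3 = 10.
Ballots ranking Alpha above Kappa: 13 − 10 = 3.
Kappa wins the head-to-head 10–3.

Kappa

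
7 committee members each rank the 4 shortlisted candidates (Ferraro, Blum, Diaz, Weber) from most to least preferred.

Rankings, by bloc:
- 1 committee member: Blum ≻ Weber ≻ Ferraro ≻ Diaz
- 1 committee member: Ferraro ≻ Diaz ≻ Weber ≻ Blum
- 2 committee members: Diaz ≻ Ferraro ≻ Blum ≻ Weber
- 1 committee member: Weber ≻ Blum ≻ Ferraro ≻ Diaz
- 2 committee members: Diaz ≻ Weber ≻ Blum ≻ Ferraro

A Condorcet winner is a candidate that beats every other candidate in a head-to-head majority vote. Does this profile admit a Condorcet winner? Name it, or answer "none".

Check each pair by majority over 7 ballots:
Ferraro vs Blum: Ferraro is ranked higher on 1+2 = 3 ballots, Blum on 4. Blum wins 4–3.
Ferraro vs Diaz: 3 to 4, Diaz.
Ferraro vs Weber: 1+2 = 3 for Ferraro, 4 for Weber — Weber by 4–3.
Blum vs Diaz: Blum preferred on 1+1 = 2 ballots; Diaz wins 5–2.
Blum vs Weber: 3 to 4, Weber.
Diaz vs Weber: 5 to 2, Diaz.
Diaz beats each of Ferraro, Blum, Weber — Diaz is the Condorcet winner.

Diaz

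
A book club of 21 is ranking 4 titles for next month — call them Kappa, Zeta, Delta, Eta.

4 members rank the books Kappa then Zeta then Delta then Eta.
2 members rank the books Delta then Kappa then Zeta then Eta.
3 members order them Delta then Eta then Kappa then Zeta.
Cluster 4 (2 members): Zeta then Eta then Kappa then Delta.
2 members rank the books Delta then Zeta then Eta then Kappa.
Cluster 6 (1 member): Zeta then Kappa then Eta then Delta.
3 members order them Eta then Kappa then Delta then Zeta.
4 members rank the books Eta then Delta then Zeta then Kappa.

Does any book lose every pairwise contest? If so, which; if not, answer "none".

none

Pairwise majorities:
Kappa vs Zeta: 12 to 9, Kappa.
Kappa vs Delta: Delta wins 11–10.
Kappa vs Eta: Kappa is ranked higher on 4+2+1 = 7 ballots, Eta on 14. Eta wins 14–7.
Zeta vs Delta: Zeta is ranked higher on 4+2+1 = 7 ballots, Delta on 14. Delta wins 14–7.
Zeta vs Eta: 4+2+2+2+1 = 11 for Zeta, 10 for Eta — Zeta by 11–10.
Delta vs Eta: 4+2+3+2 = 11 for Delta, 10 for Eta — Delta by 11–10.
No book is winless: Kappa beats Zeta; Zeta beats Eta; Delta beats Kappa; Eta beats Kappa. There is no Condorcet loser.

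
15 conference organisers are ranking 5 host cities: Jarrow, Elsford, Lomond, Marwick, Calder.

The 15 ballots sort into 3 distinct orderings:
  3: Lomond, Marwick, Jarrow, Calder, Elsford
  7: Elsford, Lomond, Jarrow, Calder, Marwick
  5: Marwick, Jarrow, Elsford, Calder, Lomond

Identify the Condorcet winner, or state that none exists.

none

Pairwise majorities:
Jarrow vs Elsford: Jarrow, 8–7.
Jarrow vs Lomond: Jarrow is ranked higher on 5 ballots, Lomond on 10. Lomond wins 10–5.
Jarrow vs Marwick: Marwick, 8–7.
Jarrow–Calder: Jarrow 15–0.
Elsford vs Lomond: 12 to 3, Elsford.
Elsford vs Marwick: Elsford is ranked higher on 7 ballots, Marwick on 8. Marwick wins 8–7.
Elsford vs Calder: Elsford wins 12–3.
Lomond vs Marwick: Lomond preferred on 3+7 = 10 ballots; Lomond wins 10–5.
Lomond vs Calder: Lomond is ranked higher on 3+7 = 10 ballots, Calder on 5. Lomond wins 10–5.
Marwick vs Calder: 8 to 7, Marwick.
Each city drops at least one matchup (Jarrow loses to Lomond; Elsford loses to Jarrow; Lomond loses to Elsford; Marwick loses to Lomond; Calder loses to Jarrow); the cycle Jarrow → Elsford → Lomond → Jarrow rules out a Condorcet winner.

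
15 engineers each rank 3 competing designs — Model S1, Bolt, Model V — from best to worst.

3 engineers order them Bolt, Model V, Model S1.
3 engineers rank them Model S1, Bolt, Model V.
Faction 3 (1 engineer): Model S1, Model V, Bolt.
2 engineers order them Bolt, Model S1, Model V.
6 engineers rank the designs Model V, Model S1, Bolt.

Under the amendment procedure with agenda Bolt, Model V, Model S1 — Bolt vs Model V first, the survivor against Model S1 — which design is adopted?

Round 1: Bolt vs Model V — 8–7, Bolt advances.
Round 2: Bolt vs Model S1 — 5–10, Model S1 advances.
Model S1 survives the agenda.

Model S1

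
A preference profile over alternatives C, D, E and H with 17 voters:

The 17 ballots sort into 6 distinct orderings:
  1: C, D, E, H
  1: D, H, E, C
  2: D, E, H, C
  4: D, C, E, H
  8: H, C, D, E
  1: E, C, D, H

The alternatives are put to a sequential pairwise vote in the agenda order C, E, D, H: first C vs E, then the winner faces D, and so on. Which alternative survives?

H

Round 1: C vs E — 13–4, C advances.
Round 2: C vs D — 10–7, C advances.
Round 3: C vs H — 6–11, H advances.
H survives the agenda.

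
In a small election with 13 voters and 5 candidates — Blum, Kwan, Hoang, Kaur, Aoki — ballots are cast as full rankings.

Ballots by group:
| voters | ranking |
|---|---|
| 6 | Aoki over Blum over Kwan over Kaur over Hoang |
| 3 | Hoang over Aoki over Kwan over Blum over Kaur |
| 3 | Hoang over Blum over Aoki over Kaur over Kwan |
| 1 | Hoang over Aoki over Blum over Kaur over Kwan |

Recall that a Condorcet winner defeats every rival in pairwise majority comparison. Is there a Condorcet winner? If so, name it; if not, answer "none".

Pairwise majorities:
Blum vs Kwan: Blum wins 10–3.
Blum vs Hoang: Hoang wins 7–6.
Blum vs Kaur: Blum wins 13–0.
Blum–Aoki: Aoki 10–3.
Kwan vs Hoang: Hoang, 7–6.
Kwan vs Kaur: Kwan, 9–4.
Kwan vs Aoki: Aoki wins 13–0.
Hoang–Kaur: Hoang 7–6.
Hoang–Aoki: Hoang 7–6.
Kaur vs Aoki: Aoki, 13–0.
Hoang beats each of Blum, Kwan, Kaur, Aoki — Hoang is the Condorcet winner.

Hoang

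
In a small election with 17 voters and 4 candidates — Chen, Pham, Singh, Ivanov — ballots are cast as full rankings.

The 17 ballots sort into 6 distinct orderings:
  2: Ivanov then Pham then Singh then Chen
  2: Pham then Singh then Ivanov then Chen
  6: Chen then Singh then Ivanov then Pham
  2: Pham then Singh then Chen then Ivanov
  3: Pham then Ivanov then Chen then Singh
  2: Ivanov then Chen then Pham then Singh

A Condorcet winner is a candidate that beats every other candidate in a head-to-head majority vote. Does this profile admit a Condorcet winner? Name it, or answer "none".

none

Pairwise majorities:
Chen–Pham: Pham 9–8.
Chen vs Singh: Chen wins 11–6.
Chen vs Ivanov: Ivanov wins 9–8.
Pham–Singh: Pham 11–6.
Pham vs Ivanov: Ivanov, 10–7.
Singh–Ivanov: Singh 10–7.
Every candidate loses at least once (Chen loses to Pham; Pham loses to Ivanov; Singh loses to Chen; Ivanov loses to Singh). The majority relation contains the cycle Chen → Singh → Ivanov → Chen, so there is no Condorcet winner.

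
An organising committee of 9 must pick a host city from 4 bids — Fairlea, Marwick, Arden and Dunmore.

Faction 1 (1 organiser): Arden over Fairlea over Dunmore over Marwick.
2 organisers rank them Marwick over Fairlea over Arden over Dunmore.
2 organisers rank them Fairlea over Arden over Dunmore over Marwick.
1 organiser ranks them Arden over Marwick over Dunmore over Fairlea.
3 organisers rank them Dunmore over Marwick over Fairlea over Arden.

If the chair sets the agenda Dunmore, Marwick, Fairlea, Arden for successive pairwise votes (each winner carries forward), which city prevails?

Round 1: Dunmore vs Marwick — 6–3, Dunmore advances.
Round 2: Dunmore vs Fairlea — 4–5, Fairlea advances.
Round 3: Fairlea vs Arden — 7–2, Fairlea advances.
The agenda winner is Fairlea.

Fairlea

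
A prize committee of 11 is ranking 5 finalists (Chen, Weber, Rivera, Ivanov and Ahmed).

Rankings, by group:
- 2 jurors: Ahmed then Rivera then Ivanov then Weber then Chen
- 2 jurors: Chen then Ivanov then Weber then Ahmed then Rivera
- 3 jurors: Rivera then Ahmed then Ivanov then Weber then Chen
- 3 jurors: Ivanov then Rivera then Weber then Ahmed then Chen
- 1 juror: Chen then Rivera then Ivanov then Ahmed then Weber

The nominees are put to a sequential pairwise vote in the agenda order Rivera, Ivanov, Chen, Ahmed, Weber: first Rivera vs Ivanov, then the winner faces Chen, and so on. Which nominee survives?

Rivera

Round 1: Rivera vs Ivanov — 6–5, Rivera advances.
Round 2: Rivera vs Chen — 8–3, Rivera advances.
Round 3: Rivera vs Ahmed — 7–4, Rivera advances.
Round 4: Rivera vs Weber — 9–2, Rivera advances.
Rivera survives the agenda.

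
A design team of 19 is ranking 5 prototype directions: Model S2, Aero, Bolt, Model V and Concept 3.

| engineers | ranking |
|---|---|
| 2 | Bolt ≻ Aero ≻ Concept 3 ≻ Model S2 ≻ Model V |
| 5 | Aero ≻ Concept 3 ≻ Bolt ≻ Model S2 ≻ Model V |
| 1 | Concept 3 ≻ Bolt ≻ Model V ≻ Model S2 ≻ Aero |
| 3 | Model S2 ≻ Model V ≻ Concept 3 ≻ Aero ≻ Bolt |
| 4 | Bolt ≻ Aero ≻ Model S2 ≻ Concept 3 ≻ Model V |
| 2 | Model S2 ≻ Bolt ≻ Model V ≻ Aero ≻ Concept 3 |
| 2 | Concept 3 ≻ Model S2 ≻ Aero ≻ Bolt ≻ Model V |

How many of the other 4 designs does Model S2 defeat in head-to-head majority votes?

Model S2 against each rival (19 engineers):
Model S2–Aero: Aero 11–8.
Model S2 vs Bolt: Model S2 preferred on 3+2+2 = 7 ballots; Bolt wins 12–7.
Model S2–Model V: Model S2 18–1.
Model S2 vs Concept 3: Model S2 is ranked higher on 3+4+2 = 9 ballots, Concept 3 on 10. Concept 3 wins 10–9.
Model S2 beats Model V; loses to Aero, Bolt, Concept 3 — 1 pairwise win.

1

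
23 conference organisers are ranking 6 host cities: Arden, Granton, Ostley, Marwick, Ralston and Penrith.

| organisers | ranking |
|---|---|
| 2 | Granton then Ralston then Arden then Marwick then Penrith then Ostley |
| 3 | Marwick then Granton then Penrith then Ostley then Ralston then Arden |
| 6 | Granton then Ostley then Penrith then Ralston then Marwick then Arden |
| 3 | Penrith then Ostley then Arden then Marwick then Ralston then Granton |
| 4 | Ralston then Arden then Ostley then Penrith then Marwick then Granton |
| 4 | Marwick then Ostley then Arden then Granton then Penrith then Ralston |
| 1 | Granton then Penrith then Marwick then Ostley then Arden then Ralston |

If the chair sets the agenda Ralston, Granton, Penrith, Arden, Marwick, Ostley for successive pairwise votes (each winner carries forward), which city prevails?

Round 1: Ralston vs Granton — 7–16, Granton advances.
Round 2: Granton vs Penrith — 16–7, Granton advances.
Round 3: Granton vs Arden — 12–11, Granton advances.
Round 4: Granton vs Marwick — 9–14, Marwick advances.
Round 5: Marwick vs Ostley — 10–13, Ostley advances.
The agenda winner is Ostley.

Ostley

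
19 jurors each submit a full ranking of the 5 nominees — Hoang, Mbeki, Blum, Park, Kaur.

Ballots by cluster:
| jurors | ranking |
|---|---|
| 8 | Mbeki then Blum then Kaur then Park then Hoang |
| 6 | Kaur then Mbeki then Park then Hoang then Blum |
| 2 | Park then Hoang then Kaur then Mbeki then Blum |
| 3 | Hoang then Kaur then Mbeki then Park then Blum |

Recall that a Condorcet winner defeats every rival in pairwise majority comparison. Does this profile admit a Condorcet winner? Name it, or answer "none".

Kaur

Head-to-head results (19 jurors):
Hoang vs Mbeki: Mbeki wins 14–5.
Hoang–Blum: Hoang 11–8.
Hoang vs Park: Park, 16–3.
Hoang vs Kaur: Kaur, 14–5.
Mbeki–Blum: Mbeki 19–0.
Mbeki–Park: Mbeki 17–2.
Mbeki vs Kaur: Kaur, 11–8.
Blum vs Park: Park, 11–8.
Blum vs Kaur: Kaur wins 11–8.
Park–Kaur: Kaur 17–2.
Only Kaur has no losses; Kaur is the Condorcet winner.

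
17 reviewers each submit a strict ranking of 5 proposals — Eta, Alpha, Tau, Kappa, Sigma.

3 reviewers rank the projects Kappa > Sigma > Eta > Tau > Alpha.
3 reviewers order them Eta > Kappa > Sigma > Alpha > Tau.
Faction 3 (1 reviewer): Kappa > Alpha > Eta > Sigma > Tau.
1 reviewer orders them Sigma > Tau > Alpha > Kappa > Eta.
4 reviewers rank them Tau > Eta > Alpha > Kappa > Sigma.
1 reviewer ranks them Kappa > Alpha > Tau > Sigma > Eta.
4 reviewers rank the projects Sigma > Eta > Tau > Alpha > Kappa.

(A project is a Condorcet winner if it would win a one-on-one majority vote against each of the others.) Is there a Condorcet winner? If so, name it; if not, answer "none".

Head-to-head results (17 reviewers):
Eta vs Alpha: Eta, 14–3.
Eta vs Tau: Eta, 11–6.
Eta vs Kappa: Eta, 11–6.
Eta vs Sigma: Sigma wins 9–8.
Alpha vs Tau: Tau wins 12–5.
Alpha vs Kappa: Alpha, 9–8.
Alpha vs Sigma: Sigma, 11–6.
Tau vs Kappa: Tau wins 9–8.
Tau vs Sigma: Sigma wins 12–5.
Kappa vs Sigma: Kappa wins 12–5.
Each project drops at least one matchup (Eta loses to Sigma; Alpha loses to Eta; Tau loses to Eta; Kappa loses to Eta; Sigma loses to Kappa); the cycle Eta → Kappa → Sigma → Eta rules out a Condorcet winner.

none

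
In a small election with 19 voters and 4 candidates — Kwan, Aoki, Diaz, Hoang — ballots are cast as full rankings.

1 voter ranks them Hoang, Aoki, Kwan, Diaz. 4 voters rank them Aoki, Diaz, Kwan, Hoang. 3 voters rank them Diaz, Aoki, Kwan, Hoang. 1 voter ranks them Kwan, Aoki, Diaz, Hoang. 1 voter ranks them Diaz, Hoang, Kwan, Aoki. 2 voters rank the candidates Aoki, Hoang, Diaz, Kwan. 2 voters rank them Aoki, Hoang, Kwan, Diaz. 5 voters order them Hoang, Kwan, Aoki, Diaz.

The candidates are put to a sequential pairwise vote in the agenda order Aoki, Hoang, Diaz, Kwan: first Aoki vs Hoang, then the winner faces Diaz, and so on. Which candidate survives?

Round 1: Aoki vs Hoang — 12–7, Aoki advances.
Round 2: Aoki vs Diaz — 15–4, Aoki advances.
Round 3: Aoki vs Kwan — 12–7, Aoki advances.
Aoki survives the agenda.

Aoki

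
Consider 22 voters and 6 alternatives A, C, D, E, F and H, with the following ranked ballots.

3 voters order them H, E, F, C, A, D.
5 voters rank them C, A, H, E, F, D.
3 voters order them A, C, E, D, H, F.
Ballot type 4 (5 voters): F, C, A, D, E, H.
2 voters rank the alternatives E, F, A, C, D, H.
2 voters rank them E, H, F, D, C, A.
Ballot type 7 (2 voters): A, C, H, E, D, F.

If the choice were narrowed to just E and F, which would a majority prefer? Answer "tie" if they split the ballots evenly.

E

Ballots ranking E above F: 3 + 5 + 3 + 2 + 2 + 2 = 17.
Ballots ranking F above E: 22 − 17 = 5.
E wins the head-to-head 17–5.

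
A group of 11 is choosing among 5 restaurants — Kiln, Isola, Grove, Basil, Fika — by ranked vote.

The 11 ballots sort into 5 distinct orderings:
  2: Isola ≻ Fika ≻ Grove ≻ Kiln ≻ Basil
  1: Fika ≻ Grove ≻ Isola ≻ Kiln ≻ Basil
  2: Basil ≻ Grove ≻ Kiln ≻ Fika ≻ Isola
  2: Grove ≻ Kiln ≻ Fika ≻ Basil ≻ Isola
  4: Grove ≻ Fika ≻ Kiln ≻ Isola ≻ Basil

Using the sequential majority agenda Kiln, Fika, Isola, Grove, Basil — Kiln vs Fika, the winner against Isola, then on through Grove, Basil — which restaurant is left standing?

Round 1: Kiln vs Fika — 4–7, Fika advances.
Round 2: Fika vs Isola — 9–2, Fika advances.
Round 3: Fika vs Grove — 3–8, Grove advances.
Round 4: Grove vs Basil — 9–2, Grove advances.
Grove survives the agenda.

Grove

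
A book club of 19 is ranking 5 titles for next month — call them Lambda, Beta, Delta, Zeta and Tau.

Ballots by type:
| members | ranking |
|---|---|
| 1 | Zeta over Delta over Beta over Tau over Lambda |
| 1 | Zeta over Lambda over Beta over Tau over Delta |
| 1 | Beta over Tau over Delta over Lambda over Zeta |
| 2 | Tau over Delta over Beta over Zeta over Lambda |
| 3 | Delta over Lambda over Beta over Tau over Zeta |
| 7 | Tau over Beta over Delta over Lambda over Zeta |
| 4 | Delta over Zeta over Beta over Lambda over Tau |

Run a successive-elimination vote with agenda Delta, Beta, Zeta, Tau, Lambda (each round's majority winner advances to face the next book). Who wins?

Tau

Round 1: Delta vs Beta — 10–9, Delta advances.
Round 2: Delta vs Zeta — 17–2, Delta advances.
Round 3: Delta vs Tau — 8–11, Tau advances.
Round 4: Tau vs Lambda — 11–8, Tau advances.
The agenda winner is Tau.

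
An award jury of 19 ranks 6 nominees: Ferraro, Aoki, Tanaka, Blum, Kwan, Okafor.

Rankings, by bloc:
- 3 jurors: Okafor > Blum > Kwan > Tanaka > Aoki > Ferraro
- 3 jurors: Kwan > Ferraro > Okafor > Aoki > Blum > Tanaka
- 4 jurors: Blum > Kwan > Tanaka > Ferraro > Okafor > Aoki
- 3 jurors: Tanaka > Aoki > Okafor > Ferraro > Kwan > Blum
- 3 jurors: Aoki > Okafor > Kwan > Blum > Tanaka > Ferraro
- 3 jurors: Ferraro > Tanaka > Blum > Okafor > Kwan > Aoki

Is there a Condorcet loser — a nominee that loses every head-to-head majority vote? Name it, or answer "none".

Aoki

Head-to-head results (19 jurors):
Ferraro vs Aoki: Ferraro wins 10–9.
Ferraro vs Tanaka: 3+3 = 6 for Ferraro, 13 for Tanaka — Tanaka by 13–6.
Ferraro vs Blum: Blum, 10–9.
Ferraro–Kwan: Kwan 13–6.
Ferraro vs Okafor: 3+4+3 = 10 for Ferraro, 9 for Okafor — Ferraro by 10–9.
Aoki vs Tanaka: Tanaka, 13–6.
Aoki vs Blum: Blum, 10–9.
Aoki vs Kwan: Kwan wins 13–6.
Aoki vs Okafor: Okafor wins 13–6.
Tanaka vs Blum: Blum, 13–6.
Tanaka vs Kwan: Tanaka is ranked higher on 3+3 = 6 ballots, Kwan on 13. Kwan wins 13–6.
Tanaka vs Okafor: Tanaka preferred on 4+3+3 = 10 ballots; Tanaka wins 10–9.
Blum vs Kwan: Blum wins 10–9.
Blum–Okafor: Okafor 12–7.
Kwan–Okafor: Okafor 12–7.
Aoki is beaten in every head-to-head and is the Condorcet loser.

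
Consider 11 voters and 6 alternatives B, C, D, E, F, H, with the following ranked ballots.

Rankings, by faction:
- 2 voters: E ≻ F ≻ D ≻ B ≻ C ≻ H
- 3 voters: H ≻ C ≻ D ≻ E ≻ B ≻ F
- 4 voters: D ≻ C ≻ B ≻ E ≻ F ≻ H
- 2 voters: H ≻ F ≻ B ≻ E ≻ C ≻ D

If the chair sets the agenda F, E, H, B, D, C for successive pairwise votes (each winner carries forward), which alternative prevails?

D

Round 1: F vs E — 2–9, E advances.
Round 2: E vs H — 6–5, E advances.
Round 3: E vs B — 5–6, B advances.
Round 4: B vs D — 2–9, D advances.
Round 5: D vs C — 6–5, D advances.
D survives the agenda.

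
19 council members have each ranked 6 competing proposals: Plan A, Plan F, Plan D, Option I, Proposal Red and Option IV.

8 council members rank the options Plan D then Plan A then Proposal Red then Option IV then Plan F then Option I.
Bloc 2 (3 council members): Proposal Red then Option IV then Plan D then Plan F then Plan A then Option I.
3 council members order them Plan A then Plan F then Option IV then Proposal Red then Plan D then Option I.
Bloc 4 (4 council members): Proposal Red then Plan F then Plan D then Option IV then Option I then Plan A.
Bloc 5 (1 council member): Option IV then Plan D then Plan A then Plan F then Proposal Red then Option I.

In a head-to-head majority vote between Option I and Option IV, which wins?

No ballot ranks Option I above Option IV: 0.
Ballots ranking Option IV above Option I: 19 − 0 = 19.
Option IV wins the head-to-head 19–0.

Option IV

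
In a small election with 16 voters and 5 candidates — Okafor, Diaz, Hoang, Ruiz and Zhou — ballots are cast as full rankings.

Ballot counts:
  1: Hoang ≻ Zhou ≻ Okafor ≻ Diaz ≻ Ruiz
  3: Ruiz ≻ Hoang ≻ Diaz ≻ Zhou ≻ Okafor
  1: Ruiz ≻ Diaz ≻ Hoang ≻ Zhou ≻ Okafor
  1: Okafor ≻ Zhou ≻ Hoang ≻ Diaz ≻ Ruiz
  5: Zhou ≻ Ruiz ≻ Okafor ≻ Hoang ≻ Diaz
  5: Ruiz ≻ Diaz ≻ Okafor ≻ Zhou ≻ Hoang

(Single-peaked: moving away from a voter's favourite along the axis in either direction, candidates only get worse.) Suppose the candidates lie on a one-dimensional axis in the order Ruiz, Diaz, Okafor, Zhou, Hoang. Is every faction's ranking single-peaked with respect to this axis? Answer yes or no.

no

Axis positions: Ruiz=1, Diaz=2, Okafor=3, Zhou=4, Hoang=5.
Faction 1 (peak Hoang at position 5): ranking walks positions 5-4-3-2-1, expanding outward from the peak — single-peaked.
Faction 2: ranking walks positions 1-5-2-4-3; Hoang is ranked above Diaz even though Diaz lies between Hoang and the peak Ruiz on the axis — preferences dip and rise again. Not single-peaked.
Faction 3: ranking walks positions 1-2-5-4-3; Hoang is ranked above Okafor even though Okafor lies between Hoang and the peak Ruiz on the axis — preferences dip and rise again. Not single-peaked.
Faction 4 (peak Okafor at position 3): ranking walks positions 3-4-5-2-1, expanding outward from the peak — single-peaked.
Faction 5: ranking walks positions 4-1-3-5-2; Ruiz is ranked above Okafor even though Okafor lies between Ruiz and the peak Zhou on the axis — preferences dip and rise again. Not single-peaked.
Faction 6 (peak Ruiz at position 1): ranking walks positions 1-2-3-4-5, expanding outward from the peak — single-peaked.
Faction 2 violates single-peakedness, so the profile is not single-peaked on this axis.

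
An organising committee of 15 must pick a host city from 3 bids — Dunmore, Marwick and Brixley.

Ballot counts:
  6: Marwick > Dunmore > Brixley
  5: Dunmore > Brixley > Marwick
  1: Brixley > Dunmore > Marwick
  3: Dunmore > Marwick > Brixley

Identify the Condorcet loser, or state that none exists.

Brixley

Head-to-head results (15 organisers):
Dunmore–Marwick: Dunmore 9–6.
Dunmore vs Brixley: Dunmore preferred on 6+5+3 = 14 ballots; Dunmore wins 14–1.
Marwick vs Brixley: Marwick wins 9–6.
Brixley is beaten in every head-to-head and is the Condorcet loser.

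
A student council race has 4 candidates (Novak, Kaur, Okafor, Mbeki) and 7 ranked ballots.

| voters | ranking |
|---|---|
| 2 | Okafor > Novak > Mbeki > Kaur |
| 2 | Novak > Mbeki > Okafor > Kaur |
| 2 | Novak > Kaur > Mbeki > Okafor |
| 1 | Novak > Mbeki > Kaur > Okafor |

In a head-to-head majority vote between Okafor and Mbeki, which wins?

Ballots ranking Okafor above Mbeki: 2.
Ballots ranking Mbeki above Okafor: 7 − 2 = 5.
Mbeki wins the head-to-head 5–2.

Mbeki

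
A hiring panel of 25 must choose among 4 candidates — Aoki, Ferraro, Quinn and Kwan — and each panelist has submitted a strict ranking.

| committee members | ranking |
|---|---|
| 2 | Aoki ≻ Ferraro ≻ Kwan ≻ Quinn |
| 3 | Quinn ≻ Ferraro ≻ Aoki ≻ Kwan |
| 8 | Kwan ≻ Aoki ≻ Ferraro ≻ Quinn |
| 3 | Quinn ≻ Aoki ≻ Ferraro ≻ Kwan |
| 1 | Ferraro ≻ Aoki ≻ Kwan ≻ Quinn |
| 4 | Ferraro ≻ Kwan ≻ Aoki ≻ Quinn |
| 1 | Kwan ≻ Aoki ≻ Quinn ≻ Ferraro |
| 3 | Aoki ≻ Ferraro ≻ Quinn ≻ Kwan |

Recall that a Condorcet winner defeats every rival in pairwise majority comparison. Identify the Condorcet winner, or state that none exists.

Head-to-head results (25 committee members):
Aoki–Ferraro: Aoki 17–8.
Aoki vs Quinn: Aoki is ranked higher on 2+8+1+4+1+3 = 19 ballots, Quinn on 6. Aoki wins 19–6.
Aoki vs Kwan: Aoki preferred on 2+3+3+1+3 = 12 ballots; Kwan wins 13–12.
Ferraro vs Quinn: Ferraro preferred on 2+8+1+4+3 = 18 ballots; Ferraro wins 18–7.
Ferraro vs Kwan: Ferraro is ranked higher on 2+3+3+1+4+3 = 16 ballots, Kwan on 9. Ferraro wins 16–9.
Quinn vs Kwan: 3+3+3 = 9 for Quinn, 16 for Kwan — Kwan by 16–9.
Each candidate drops at least one matchup (Aoki loses to Kwan; Ferraro loses to Aoki; Quinn loses to Aoki; Kwan loses to Ferraro); the cycle Aoki > Ferraro > Kwan > Aoki rules out a Condorcet winner.

none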